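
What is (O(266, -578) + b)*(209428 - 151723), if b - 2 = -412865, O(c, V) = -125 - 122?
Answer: -23838512550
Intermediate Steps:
O(c, V) = -247
b = -412863 (b = 2 - 412865 = -412863)
(O(266, -578) + b)*(209428 - 151723) = (-247 - 412863)*(209428 - 151723) = -413110*57705 = -23838512550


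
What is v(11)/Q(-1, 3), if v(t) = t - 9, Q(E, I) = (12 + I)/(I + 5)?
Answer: 16/15 ≈ 1.0667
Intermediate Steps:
Q(E, I) = (12 + I)/(5 + I)
v(t) = -9 + t
v(11)/Q(-1, 3) = (-9 + 11)/(((12 + 3)/(5 + 3))) = 2/((15/8)) = 2/(((⅛)*15)) = 2/(15/8) = 2*(8/15) = 16/15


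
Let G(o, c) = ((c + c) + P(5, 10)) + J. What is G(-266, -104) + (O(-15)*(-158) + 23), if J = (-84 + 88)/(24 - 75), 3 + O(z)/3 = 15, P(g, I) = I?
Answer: -299017/51 ≈ -5863.1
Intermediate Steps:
O(z) = 36 (O(z) = -9 + 3*15 = -9 + 45 = 36)
J = -4/51 (J = 4/(-51) = 4*(-1/51) = -4/51 ≈ -0.078431)
G(o, c) = 506/51 + 2*c (G(o, c) = ((c + c) + 10) - 4/51 = (2*c + 10) - 4/51 = (10 + 2*c) - 4/51 = 506/51 + 2*c)
G(-266, -104) + (O(-15)*(-158) + 23) = (506/51 + 2*(-104)) + (36*(-158) + 23) = (506/51 - 208) + (-5688 + 23) = -10102/51 - 5665 = -299017/51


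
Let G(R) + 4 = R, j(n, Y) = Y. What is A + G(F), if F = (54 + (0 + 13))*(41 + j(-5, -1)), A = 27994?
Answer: 30670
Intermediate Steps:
F = 2680 (F = (54 + (0 + 13))*(41 - 1) = (54 + 13)*40 = 67*40 = 2680)
G(R) = -4 + R
A + G(F) = 27994 + (-4 + 2680) = 27994 + 2676 = 30670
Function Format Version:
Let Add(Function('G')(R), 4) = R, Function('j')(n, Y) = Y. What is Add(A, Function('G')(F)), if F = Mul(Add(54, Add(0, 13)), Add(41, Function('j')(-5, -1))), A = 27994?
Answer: 30670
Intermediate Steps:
F = 2680 (F = Mul(Add(54, Add(0, 13)), Add(41, -1)) = Mul(Add(54, 13), 40) = Mul(67, 40) = 2680)
Function('G')(R) = Add(-4, R)
Add(A, Function('G')(F)) = Add(27994, Add(-4, 2680)) = Add(27994, 2676) = 30670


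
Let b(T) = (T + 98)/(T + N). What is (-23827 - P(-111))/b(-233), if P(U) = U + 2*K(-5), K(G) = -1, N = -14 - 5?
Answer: -663992/15 ≈ -44266.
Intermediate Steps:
N = -19
b(T) = (98 + T)/(-19 + T) (b(T) = (T + 98)/(T - 19) = (98 + T)/(-19 + T))
P(U) = -2 + U (P(U) = U + 2*(-1) = U - 2 = -2 + U)
(-23827 - P(-111))/b(-233) = (-23827 - (-2 - 111))/(((98 - 233)/(-19 - 233))) = (-23827 - 1*(-113))/((-135/(-252))) = (-23827 + 113)/((-1/252*(-135))) = -23714/15/28 = -23714*28/15 = -663992/15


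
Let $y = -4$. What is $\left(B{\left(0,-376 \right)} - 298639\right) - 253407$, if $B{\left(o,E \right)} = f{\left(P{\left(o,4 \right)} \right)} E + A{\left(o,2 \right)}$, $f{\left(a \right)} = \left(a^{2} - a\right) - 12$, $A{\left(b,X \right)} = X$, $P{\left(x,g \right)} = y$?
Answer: $-555052$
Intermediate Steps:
$P{\left(x,g \right)} = -4$
$f{\left(a \right)} = -12 + a^{2} - a$
$B{\left(o,E \right)} = 2 + 8 E$ ($B{\left(o,E \right)} = \left(-12 + \left(-4\right)^{2} - -4\right) E + 2 = \left(-12 + 16 + 4\right) E + 2 = 8 E + 2 = 2 + 8 E$)
$\left(B{\left(0,-376 \right)} - 298639\right) - 253407 = \left(\left(2 + 8 \left(-376\right)\right) - 298639\right) - 253407 = \left(\left(2 - 3008\right) - 298639\right) - 253407 = \left(-3006 - 298639\right) - 253407 = -301645 - 253407 = -555052$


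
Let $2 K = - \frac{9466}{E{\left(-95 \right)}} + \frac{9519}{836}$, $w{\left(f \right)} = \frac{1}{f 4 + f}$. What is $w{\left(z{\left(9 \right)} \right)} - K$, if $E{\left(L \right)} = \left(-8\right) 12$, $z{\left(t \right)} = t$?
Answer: $- \frac{870773}{15840} \approx -54.973$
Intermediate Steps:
$E{\left(L \right)} = -96$
$w{\left(f \right)} = \frac{1}{5 f}$ ($w{\left(f \right)} = \frac{1}{4 f + f} = \frac{1}{5 f}$)
$K = \frac{58075}{1056}$ ($K = \frac{- \frac{9466}{-96} + \frac{9519}{836}}{2} = \frac{\left(-9466\right) \left(- \frac{1}{96}\right) + 9519 \cdot \frac{1}{836}}{2} = \frac{\frac{4733}{48} + \frac{501}{44}}{2} = \frac{1}{2} \cdot \frac{58075}{528} = \frac{58075}{1056} \approx 54.995$)
$w{\left(z{\left(9 \right)} \right)} - K = \frac{1}{5 \cdot 9} - \frac{58075}{1056} = \frac{1}{5} \cdot \frac{1}{9} - \frac{58075}{1056} = \frac{1}{45} - \frac{58075}{1056} = - \frac{870773}{15840}$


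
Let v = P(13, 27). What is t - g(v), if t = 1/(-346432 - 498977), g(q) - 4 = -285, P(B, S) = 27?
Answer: 237559928/845409 ≈ 281.00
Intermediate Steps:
v = 27
g(q) = -281 (g(q) = 4 - 285 = -281)
t = -1/845409 (t = 1/(-845409) = -1/845409 ≈ -1.1829e-6)
t - g(v) = -1/845409 - 1*(-281) = -1/845409 + 281 = 237559928/845409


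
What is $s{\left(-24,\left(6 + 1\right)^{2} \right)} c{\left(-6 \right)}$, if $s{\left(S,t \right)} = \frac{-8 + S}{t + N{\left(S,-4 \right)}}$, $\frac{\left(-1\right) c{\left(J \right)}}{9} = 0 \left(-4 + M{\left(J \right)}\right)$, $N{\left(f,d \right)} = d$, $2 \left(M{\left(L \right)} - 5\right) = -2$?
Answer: $0$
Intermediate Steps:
$M{\left(L \right)} = 4$ ($M{\left(L \right)} = 5 + \frac{1}{2} \left(-2\right) = 5 - 1 = 4$)
$c{\left(J \right)} = 0$ ($c{\left(J \right)} = - 9 \cdot 0 \left(-4 + 4\right) = - 9 \cdot 0 \cdot 0 = \left(-9\right) 0 = 0$)
$s{\left(S,t \right)} = \frac{-8 + S}{-4 + t}$ ($s{\left(S,t \right)} = \frac{-8 + S}{t - 4} = \frac{-8 + S}{-4 + t}$)
$s{\left(-24,\left(6 + 1\right)^{2} \right)} c{\left(-6 \right)} = \frac{-8 - 24}{-4 + \left(6 + 1\right)^{2}} \cdot 0 = \frac{1}{-4 + 7^{2}} \left(-32\right) 0 = \frac{1}{-4 + 49} \left(-32\right) 0 = \frac{1}{45} \left(-32\right) 0 = \left(- \frac{32}{45}\right) 0 = 0$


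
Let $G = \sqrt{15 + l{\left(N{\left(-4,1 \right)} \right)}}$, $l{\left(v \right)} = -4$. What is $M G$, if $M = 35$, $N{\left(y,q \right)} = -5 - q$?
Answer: $35 \sqrt{11} \approx 116.08$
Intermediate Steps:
$G = \sqrt{11}$ ($G = \sqrt{15 - 4} = \sqrt{11} \approx 3.3166$)
$M G = 35 \sqrt{11}$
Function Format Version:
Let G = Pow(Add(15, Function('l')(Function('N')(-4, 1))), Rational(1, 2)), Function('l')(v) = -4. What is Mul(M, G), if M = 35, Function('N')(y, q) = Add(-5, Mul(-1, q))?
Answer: Mul(35, Pow(11, Rational(1, 2))) ≈ 116.08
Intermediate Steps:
G = Pow(11, Rational(1, 2)) (G = Pow(Add(15, -4), Rational(1, 2)) = Pow(11, Rational(1, 2)) ≈ 3.3166)
Mul(M, G) = Mul(35, Pow(11, Rational(1, 2)))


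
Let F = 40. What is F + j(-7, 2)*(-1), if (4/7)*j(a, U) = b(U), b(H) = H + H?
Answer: 33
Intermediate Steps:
b(H) = 2*H
j(a, U) = 7*U/2 (j(a, U) = 7*(2*U)/4 = 7*U/2)
F + j(-7, 2)*(-1) = 40 + ((7/2)*2)*(-1) = 40 + 7*(-1) = 40 - 7 = 33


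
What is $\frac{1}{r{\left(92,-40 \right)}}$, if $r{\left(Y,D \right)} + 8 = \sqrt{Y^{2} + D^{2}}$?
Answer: $\frac{1}{1250} + \frac{\sqrt{629}}{2500} \approx 0.010832$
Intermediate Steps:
$r{\left(Y,D \right)} = -8 + \sqrt{D^{2} + Y^{2}}$ ($r{\left(Y,D \right)} = -8 + \sqrt{Y^{2} + D^{2}} = -8 + \sqrt{D^{2} + Y^{2}}$)
$\frac{1}{r{\left(92,-40 \right)}} = \frac{1}{-8 + \sqrt{\left(-40\right)^{2} + 92^{2}}} = \frac{1}{-8 + \sqrt{1600 + 8464}} = \frac{1}{-8 + \sqrt{10064}} = \frac{1}{-8 + 4 \sqrt{629}}$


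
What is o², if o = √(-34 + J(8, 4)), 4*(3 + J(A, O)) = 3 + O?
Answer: -141/4 ≈ -35.250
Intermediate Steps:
J(A, O) = -9/4 + O/4 (J(A, O) = -3 + (3 + O)/4 = -3 + (¾ + O/4) = -9/4 + O/4)
o = I*√141/2 (o = √(-34 + (-9/4 + (¼)*4)) = √(-34 + (-9/4 + 1)) = √(-34 - 5/4) = √(-141/4) = I*√141/2 ≈ 5.9372*I)
o² = (I*√141/2)² = -141/4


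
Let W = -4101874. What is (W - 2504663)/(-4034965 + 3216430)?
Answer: 2202179/272845 ≈ 8.0712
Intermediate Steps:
(W - 2504663)/(-4034965 + 3216430) = (-4101874 - 2504663)/(-4034965 + 3216430) = -6606537/(-818535) = -6606537*(-1/818535) = 2202179/272845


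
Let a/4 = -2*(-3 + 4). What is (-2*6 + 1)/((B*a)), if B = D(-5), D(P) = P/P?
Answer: 11/8 ≈ 1.3750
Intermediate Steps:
D(P) = 1
a = -8 (a = 4*(-2*(-3 + 4)) = 4*(-2*1) = 4*(-2) = -8)
B = 1
(-2*6 + 1)/((B*a)) = (-2*6 + 1)/((1*(-8))) = (-12 + 1)/(-8) = -11*(-⅛) = 11/8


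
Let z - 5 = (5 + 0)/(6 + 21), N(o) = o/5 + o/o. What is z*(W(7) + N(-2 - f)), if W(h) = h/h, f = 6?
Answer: 56/27 ≈ 2.0741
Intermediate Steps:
W(h) = 1
N(o) = 1 + o/5 (N(o) = o*(1/5) + 1 = o/5 + 1 = 1 + o/5)
z = 140/27 (z = 5 + (5 + 0)/(6 + 21) = 5 + 5/27 = 140/27 ≈ 5.1852)
z*(W(7) + N(-2 - f)) = 140*(1 + (1 + (-2 - 1*6)/5))/27 = 140*(1 + (1 + (-2 - 6)/5))/27 = 140*(1 + (1 + (1/5)*(-8)))/27 = 140*(1 + (1 - 8/5))/27 = 140*(1 - 3/5)/27 = (140/27)*(2/5) = 56/27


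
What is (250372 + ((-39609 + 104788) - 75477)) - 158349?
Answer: 81725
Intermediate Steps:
(250372 + ((-39609 + 104788) - 75477)) - 158349 = (250372 + (65179 - 75477)) - 158349 = (250372 - 10298) - 158349 = 240074 - 158349 = 81725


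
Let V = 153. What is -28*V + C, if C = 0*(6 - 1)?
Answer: -4284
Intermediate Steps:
C = 0 (C = 0*5 = 0)
-28*V + C = -28*153 + 0 = -4284 + 0 = -4284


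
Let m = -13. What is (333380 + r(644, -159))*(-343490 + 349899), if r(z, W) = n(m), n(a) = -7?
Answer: 2136587557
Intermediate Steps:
r(z, W) = -7
(333380 + r(644, -159))*(-343490 + 349899) = (333380 - 7)*(-343490 + 349899) = 333373*6409 = 2136587557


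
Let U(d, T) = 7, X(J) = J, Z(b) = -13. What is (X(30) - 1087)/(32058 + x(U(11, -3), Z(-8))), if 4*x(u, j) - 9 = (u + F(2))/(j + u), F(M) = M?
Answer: -8456/256479 ≈ -0.032970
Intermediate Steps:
x(u, j) = 9/4 + (2 + u)/(4*(j + u)) (x(u, j) = 9/4 + ((u + 2)/(j + u))/4 = 9/4 + ((2 + u)/(j + u))/4 = 9/4 + (2 + u)/(4*(j + u)))
(X(30) - 1087)/(32058 + x(U(11, -3), Z(-8))) = (30 - 1087)/(32058 + (2 + 9*(-13) + 10*7)/(4*(-13 + 7))) = -1057/(32058 + (¼)*(2 - 117 + 70)/(-6)) = -1057/(32058 + (¼)*(-⅙)*(-45)) = -1057/(32058 + 15/8) = -1057/256479/8 = -1057*8/256479 = -8456/256479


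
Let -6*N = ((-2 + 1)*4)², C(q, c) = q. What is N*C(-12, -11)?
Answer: 32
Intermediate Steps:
N = -8/3 (N = -16*(-2 + 1)²/6 = -(-1*4)²/6 = -⅙*(-4)² = -⅙*16 = -8/3 ≈ -2.6667)
N*C(-12, -11) = -8/3*(-12) = 32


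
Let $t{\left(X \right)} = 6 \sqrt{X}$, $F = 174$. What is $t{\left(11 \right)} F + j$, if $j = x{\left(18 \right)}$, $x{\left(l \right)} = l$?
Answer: $18 + 1044 \sqrt{11} \approx 3480.6$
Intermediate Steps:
$j = 18$
$t{\left(11 \right)} F + j = 6 \sqrt{11} \cdot 174 + 18 = 1044 \sqrt{11} + 18 = 18 + 1044 \sqrt{11}$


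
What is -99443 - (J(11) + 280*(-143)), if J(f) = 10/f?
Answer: -653443/11 ≈ -59404.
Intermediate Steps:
-99443 - (J(11) + 280*(-143)) = -99443 - (10/11 + 280*(-143)) = -99443 - (10*(1/11) - 40040) = -99443 - (10/11 - 40040) = -99443 - 1*(-440430/11) = -99443 + 440430/11 = -653443/11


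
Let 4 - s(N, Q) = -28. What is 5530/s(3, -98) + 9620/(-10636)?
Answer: 7313655/42544 ≈ 171.91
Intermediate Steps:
s(N, Q) = 32 (s(N, Q) = 4 - 1*(-28) = 4 + 28 = 32)
5530/s(3, -98) + 9620/(-10636) = 5530/32 + 9620/(-10636) = 5530*(1/32) + 9620*(-1/10636) = 2765/16 - 2405/2659 = 7313655/42544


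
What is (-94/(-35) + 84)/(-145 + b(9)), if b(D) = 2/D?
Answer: -27306/45605 ≈ -0.59875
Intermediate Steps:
(-94/(-35) + 84)/(-145 + b(9)) = (-94/(-35) + 84)/(-145 + 2/9) = (-94*(-1/35) + 84)/(-145 + 2*(⅑)) = (94/35 + 84)/(-145 + 2/9) = (3034/35)/(-1303/9) = -9/1303*3034/35 = -27306/45605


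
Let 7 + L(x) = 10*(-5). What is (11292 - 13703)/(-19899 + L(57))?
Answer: 2411/19956 ≈ 0.12082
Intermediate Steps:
L(x) = -57 (L(x) = -7 + 10*(-5) = -7 - 50 = -57)
(11292 - 13703)/(-19899 + L(57)) = (11292 - 13703)/(-19899 - 57) = -2411/(-19956) = -2411*(-1/19956) = 2411/19956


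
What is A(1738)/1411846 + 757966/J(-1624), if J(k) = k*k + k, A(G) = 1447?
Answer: 268486299595/930318979548 ≈ 0.28860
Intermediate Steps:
J(k) = k + k**2 (J(k) = k**2 + k = k + k**2)
A(1738)/1411846 + 757966/J(-1624) = 1447/1411846 + 757966/((-1624*(1 - 1624))) = 1447*(1/1411846) + 757966/((-1624*(-1623))) = 1447/1411846 + 757966/2635752 = 1447/1411846 + 757966*(1/2635752) = 1447/1411846 + 378983/1317876 = 268486299595/930318979548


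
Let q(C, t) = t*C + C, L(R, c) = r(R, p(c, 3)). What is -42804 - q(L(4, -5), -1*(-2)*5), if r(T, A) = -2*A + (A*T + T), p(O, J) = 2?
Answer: -42892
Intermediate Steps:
r(T, A) = T - 2*A + A*T (r(T, A) = -2*A + (T + A*T) = T - 2*A + A*T)
L(R, c) = -4 + 3*R (L(R, c) = R - 2*2 + 2*R = R - 4 + 2*R = -4 + 3*R)
q(C, t) = C + C*t (q(C, t) = C*t + C = C + C*t)
-42804 - q(L(4, -5), -1*(-2)*5) = -42804 - (-4 + 3*4)*(1 - 1*(-2)*5) = -42804 - (-4 + 12)*(1 + 2*5) = -42804 - 8*(1 + 10) = -42804 - 8*11 = -42804 - 1*88 = -42804 - 88 = -42892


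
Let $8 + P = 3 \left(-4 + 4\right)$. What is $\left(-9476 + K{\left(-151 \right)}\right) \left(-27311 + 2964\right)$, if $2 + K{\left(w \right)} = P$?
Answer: $230955642$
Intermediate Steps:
$P = -8$ ($P = -8 + 3 \left(-4 + 4\right) = -8 + 3 \cdot 0 = -8 + 0 = -8$)
$K{\left(w \right)} = -10$ ($K{\left(w \right)} = -2 - 8 = -10$)
$\left(-9476 + K{\left(-151 \right)}\right) \left(-27311 + 2964\right) = \left(-9476 - 10\right) \left(-27311 + 2964\right) = \left(-9486\right) \left(-24347\right) = 230955642$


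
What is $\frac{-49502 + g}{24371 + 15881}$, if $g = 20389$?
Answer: $- \frac{29113}{40252} \approx -0.72327$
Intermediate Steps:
$\frac{-49502 + g}{24371 + 15881} = \frac{-49502 + 20389}{24371 + 15881} = - \frac{29113}{40252}$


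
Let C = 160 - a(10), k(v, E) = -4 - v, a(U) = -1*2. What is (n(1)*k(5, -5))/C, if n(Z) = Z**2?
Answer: -1/18 ≈ -0.055556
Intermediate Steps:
a(U) = -2
C = 162 (C = 160 - 1*(-2) = 160 + 2 = 162)
(n(1)*k(5, -5))/C = (1**2*(-4 - 1*5))/162 = (1*(-4 - 5))*(1/162) = (1*(-9))*(1/162) = -9*1/162 = -1/18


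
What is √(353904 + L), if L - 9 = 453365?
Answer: √807278 ≈ 898.49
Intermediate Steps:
L = 453374 (L = 9 + 453365 = 453374)
√(353904 + L) = √(353904 + 453374) = √807278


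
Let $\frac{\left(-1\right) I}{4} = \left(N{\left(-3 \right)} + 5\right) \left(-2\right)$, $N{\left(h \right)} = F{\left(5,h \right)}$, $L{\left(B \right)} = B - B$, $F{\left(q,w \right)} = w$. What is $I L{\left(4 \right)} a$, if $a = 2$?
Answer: $0$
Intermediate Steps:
$L{\left(B \right)} = 0$
$N{\left(h \right)} = h$
$I = 16$ ($I = - 4 \left(-3 + 5\right) \left(-2\right) = - 4 \cdot 2 \left(-2\right) = \left(-4\right) \left(-4\right) = 16$)
$I L{\left(4 \right)} a = 16 \cdot 0 \cdot 2 = 0 \cdot 2 = 0$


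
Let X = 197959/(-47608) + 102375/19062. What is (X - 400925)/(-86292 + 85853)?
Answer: 20213323274681/22133006808 ≈ 913.27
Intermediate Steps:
X = 61131919/50416872 (X = 197959*(-1/47608) + 102375*(1/19062) = -197959/47608 + 11375/2118 = 61131919/50416872 ≈ 1.2125)
(X - 400925)/(-86292 + 85853) = (61131919/50416872 - 400925)/(-86292 + 85853) = -20213323274681/50416872/(-439) = -20213323274681/50416872*(-1/439) = 20213323274681/22133006808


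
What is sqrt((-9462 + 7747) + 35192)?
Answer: sqrt(33477) ≈ 182.97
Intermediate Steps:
sqrt((-9462 + 7747) + 35192) = sqrt(-1715 + 35192) = sqrt(33477)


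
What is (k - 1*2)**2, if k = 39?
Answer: 1369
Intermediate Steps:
(k - 1*2)**2 = (39 - 1*2)**2 = (39 - 2)**2 = 37**2 = 1369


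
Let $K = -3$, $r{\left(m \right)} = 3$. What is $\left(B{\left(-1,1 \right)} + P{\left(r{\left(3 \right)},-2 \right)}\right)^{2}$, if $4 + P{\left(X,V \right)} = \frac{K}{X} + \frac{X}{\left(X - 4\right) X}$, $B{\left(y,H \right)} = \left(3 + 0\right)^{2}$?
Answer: $9$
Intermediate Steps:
$B{\left(y,H \right)} = 9$ ($B{\left(y,H \right)} = 3^{2} = 9$)
$P{\left(X,V \right)} = -4 + \frac{1}{-4 + X} - \frac{3}{X}$ ($P{\left(X,V \right)} = -4 + \left(- \frac{3}{X} + \frac{X}{\left(X - 4\right) X}\right) = -4 + \left(- \frac{3}{X} + \frac{X}{\left(-4 + X\right) X}\right) = -4 + \left(- \frac{3}{X} + \frac{X}{X \left(-4 + X\right)}\right) = -4 + \left(- \frac{3}{X} + X \frac{1}{X \left(-4 + X\right)}\right) = -4 + \left(- \frac{3}{X} + \frac{1}{-4 + X}\right) = -4 + \left(\frac{1}{-4 + X} - \frac{3}{X}\right) = -4 + \frac{1}{-4 + X} - \frac{3}{X}$)
$\left(B{\left(-1,1 \right)} + P{\left(r{\left(3 \right)},-2 \right)}\right)^{2} = \left(9 + \frac{2 \left(6 - 2 \cdot 3^{2} + 7 \cdot 3\right)}{3 \left(-4 + 3\right)}\right)^{2} = \left(9 + 2 \cdot \frac{1}{3} \frac{1}{-1} \left(6 - 18 + 21\right)\right)^{2} = \left(9 + 2 \cdot \frac{1}{3} \left(-1\right) \left(6 - 18 + 21\right)\right)^{2} = \left(9 + 2 \cdot \frac{1}{3} \left(-1\right) 9\right)^{2} = \left(9 - 6\right)^{2} = 3^{2} = 9$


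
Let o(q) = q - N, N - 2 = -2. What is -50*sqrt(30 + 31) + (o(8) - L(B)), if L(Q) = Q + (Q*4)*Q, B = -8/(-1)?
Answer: -256 - 50*sqrt(61) ≈ -646.51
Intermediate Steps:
N = 0 (N = 2 - 2 = 0)
B = 8 (B = -8*(-1) = 8)
o(q) = q (o(q) = q - 1*0 = q + 0 = q)
L(Q) = Q + 4*Q**2 (L(Q) = Q + (4*Q)*Q = Q + 4*Q**2)
-50*sqrt(30 + 31) + (o(8) - L(B)) = -50*sqrt(30 + 31) + (8 - 8*(1 + 4*8)) = -50*sqrt(61) + (8 - 8*(1 + 32)) = -50*sqrt(61) + (8 - 8*33) = -50*sqrt(61) + (8 - 1*264) = -50*sqrt(61) + (8 - 264) = -50*sqrt(61) - 256 = -256 - 50*sqrt(61)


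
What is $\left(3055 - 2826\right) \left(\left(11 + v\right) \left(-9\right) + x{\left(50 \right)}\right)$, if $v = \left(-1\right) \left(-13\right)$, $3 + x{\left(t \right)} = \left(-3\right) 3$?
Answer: $-52212$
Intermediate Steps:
$x{\left(t \right)} = -12$ ($x{\left(t \right)} = -3 - 9 = -12$)
$v = 13$
$\left(3055 - 2826\right) \left(\left(11 + v\right) \left(-9\right) + x{\left(50 \right)}\right) = \left(3055 - 2826\right) \left(\left(11 + 13\right) \left(-9\right) - 12\right) = 229 \left(24 \left(-9\right) - 12\right) = 229 \left(-216 - 12\right) = 229 \left(-228\right) = -52212$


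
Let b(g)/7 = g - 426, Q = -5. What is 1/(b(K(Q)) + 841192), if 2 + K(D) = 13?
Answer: 1/838287 ≈ 1.1929e-6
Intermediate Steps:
K(D) = 11 (K(D) = -2 + 13 = 11)
b(g) = -2982 + 7*g (b(g) = 7*(g - 426) = 7*(-426 + g) = -2982 + 7*g)
1/(b(K(Q)) + 841192) = 1/((-2982 + 7*11) + 841192) = 1/((-2982 + 77) + 841192) = 1/(-2905 + 841192) = 1/838287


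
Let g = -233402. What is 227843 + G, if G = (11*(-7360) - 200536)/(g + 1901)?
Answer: 17582054613/77167 ≈ 2.2784e+5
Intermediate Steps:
G = 93832/77167 (G = (11*(-7360) - 200536)/(-233402 + 1901) = (-80960 - 200536)/(-231501) = -281496*(-1/231501) = 93832/77167 ≈ 1.2160)
227843 + G = 227843 + 93832/77167 = 17582054613/77167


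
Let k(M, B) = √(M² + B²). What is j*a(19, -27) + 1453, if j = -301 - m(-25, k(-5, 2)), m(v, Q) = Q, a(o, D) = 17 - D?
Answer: -11791 - 44*√29 ≈ -12028.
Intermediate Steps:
k(M, B) = √(B² + M²)
j = -301 - √29 (j = -301 - √(2² + (-5)²) = -301 - √(4 + 25) = -301 - √29 ≈ -306.39)
j*a(19, -27) + 1453 = (-301 - √29)*(17 - 1*(-27)) + 1453 = (-301 - √29)*(17 + 27) + 1453 = (-301 - √29)*44 + 1453 = (-13244 - 44*√29) + 1453 = -11791 - 44*√29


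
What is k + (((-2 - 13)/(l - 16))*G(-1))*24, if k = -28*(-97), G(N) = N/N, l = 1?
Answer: 2740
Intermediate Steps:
G(N) = 1
k = 2716
k + (((-2 - 13)/(l - 16))*G(-1))*24 = 2716 + (((-2 - 13)/(1 - 16))*1)*24 = 2716 + (-15/(-15)*1)*24 = 2716 + (-15*(-1/15)*1)*24 = 2716 + (1*1)*24 = 2716 + 1*24 = 2716 + 24 = 2740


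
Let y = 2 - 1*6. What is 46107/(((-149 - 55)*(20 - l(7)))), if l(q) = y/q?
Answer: -35861/3264 ≈ -10.987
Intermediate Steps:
y = -4 (y = 2 - 6 = -4)
l(q) = -4/q
46107/(((-149 - 55)*(20 - l(7)))) = 46107/(((-149 - 55)*(20 - (-4)/7))) = 46107/((-204*(20 - (-4)/7))) = 46107/((-204*(20 - 1*(-4/7)))) = 46107/((-204*(20 + 4/7))) = 46107/((-204*144/7)) = 46107/(-29376/7) = 46107*(-7/29376) = -35861/3264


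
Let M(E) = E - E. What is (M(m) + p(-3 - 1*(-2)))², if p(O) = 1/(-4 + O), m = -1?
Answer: 1/25 ≈ 0.040000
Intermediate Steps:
M(E) = 0
(M(m) + p(-3 - 1*(-2)))² = (0 + 1/(-4 + (-3 - 1*(-2))))² = (0 + 1/(-4 + (-3 + 2)))² = (0 + 1/(-4 - 1))² = (0 + 1/(-5))² = (0 - ⅕)² = (-⅕)² = 1/25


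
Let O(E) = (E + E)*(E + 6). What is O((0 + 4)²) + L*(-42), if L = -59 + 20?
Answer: 2342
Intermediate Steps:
O(E) = 2*E*(6 + E) (O(E) = (2*E)*(6 + E) = 2*E*(6 + E))
L = -39
O((0 + 4)²) + L*(-42) = 2*(0 + 4)²*(6 + (0 + 4)²) - 39*(-42) = 2*4²*(6 + 4²) + 1638 = 2*16*(6 + 16) + 1638 = 2*16*22 + 1638 = 704 + 1638 = 2342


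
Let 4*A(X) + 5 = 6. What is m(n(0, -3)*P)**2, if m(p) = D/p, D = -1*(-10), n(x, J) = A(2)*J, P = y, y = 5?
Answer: 64/9 ≈ 7.1111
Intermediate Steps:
A(X) = 1/4 (A(X) = -5/4 + (1/4)*6 = -5/4 + 3/2 = 1/4)
P = 5
n(x, J) = J/4
D = 10
m(p) = 10/p
m(n(0, -3)*P)**2 = (10/((((1/4)*(-3))*5)))**2 = (10/((-3/4*5)))**2 = (10/(-15/4))**2 = (10*(-4/15))**2 = (-8/3)**2 = 64/9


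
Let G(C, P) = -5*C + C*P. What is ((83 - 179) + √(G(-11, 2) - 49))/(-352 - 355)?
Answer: 96/707 - 4*I/707 ≈ 0.13579 - 0.0056577*I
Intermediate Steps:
((83 - 179) + √(G(-11, 2) - 49))/(-352 - 355) = ((83 - 179) + √(-11*(-5 + 2) - 49))/(-352 - 355) = (-96 + √(-11*(-3) - 49))/(-707) = (-96 + √(33 - 49))*(-1/707) = (-96 + √(-16))*(-1/707) = (-96 + 4*I)*(-1/707) = 96/707 - 4*I/707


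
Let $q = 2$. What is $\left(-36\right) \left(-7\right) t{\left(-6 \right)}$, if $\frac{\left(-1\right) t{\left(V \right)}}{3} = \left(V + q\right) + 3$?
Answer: $756$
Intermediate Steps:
$t{\left(V \right)} = -15 - 3 V$ ($t{\left(V \right)} = - 3 \left(\left(V + 2\right) + 3\right) = - 3 \left(\left(2 + V\right) + 3\right) = - 3 \left(5 + V\right) = -15 - 3 V$)
$\left(-36\right) \left(-7\right) t{\left(-6 \right)} = \left(-36\right) \left(-7\right) \left(-15 - -18\right) = 252 \left(-15 + 18\right) = 252 \cdot 3 = 756$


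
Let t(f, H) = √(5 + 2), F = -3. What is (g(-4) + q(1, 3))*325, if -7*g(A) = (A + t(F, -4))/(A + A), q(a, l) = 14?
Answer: 63375/14 + 325*√7/56 ≈ 4542.1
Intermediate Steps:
t(f, H) = √7
g(A) = -(A + √7)/(14*A) (g(A) = -(A + √7)/(7*(A + A)) = -(A + √7)/(7*(2*A)) = -(A + √7)*1/(2*A)/7 = -(A + √7)/(14*A))
(g(-4) + q(1, 3))*325 = ((1/14)*(-1*(-4) - √7)/(-4) + 14)*325 = ((1/14)*(-¼)*(4 - √7) + 14)*325 = ((-1/14 + √7/56) + 14)*325 = (195/14 + √7/56)*325 = 63375/14 + 325*√7/56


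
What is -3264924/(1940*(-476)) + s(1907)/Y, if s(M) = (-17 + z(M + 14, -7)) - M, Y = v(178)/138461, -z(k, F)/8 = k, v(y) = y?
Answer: -276370237808601/20546540 ≈ -1.3451e+7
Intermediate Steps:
z(k, F) = -8*k
Y = 178/138461 ≈ 0.0012856
s(M) = -129 - 9*M (s(M) = (-17 - 8*(M + 14)) - M = (-17 - 8*(14 + M)) - M = (-17 + (-112 - 8*M)) - M = (-129 - 8*M) - M = -129 - 9*M)
-3264924/(1940*(-476)) + s(1907)/Y = -3264924/(1940*(-476)) + (-129 - 9*1907)/(178/138461) = -3264924/(-923440) + (-129 - 17163)*(138461/178) = -3264924*(-1/923440) - 17292*138461/178 = 816231/230860 - 1197133806/89 = -276370237808601/20546540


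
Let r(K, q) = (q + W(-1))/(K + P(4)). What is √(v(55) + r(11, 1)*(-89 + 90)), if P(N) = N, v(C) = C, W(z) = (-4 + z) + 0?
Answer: √12315/15 ≈ 7.3982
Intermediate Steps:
W(z) = -4 + z
r(K, q) = (-5 + q)/(4 + K) (r(K, q) = (q + (-4 - 1))/(K + 4) = (q - 5)/(4 + K) = (-5 + q)/(4 + K))
√(v(55) + r(11, 1)*(-89 + 90)) = √(55 + ((-5 + 1)/(4 + 11))*(-89 + 90)) = √(55 + (-4/15)*1) = √(55 + ((1/15)*(-4))*1) = √(55 - 4/15*1) = √(55 - 4/15) = √(821/15) = √12315/15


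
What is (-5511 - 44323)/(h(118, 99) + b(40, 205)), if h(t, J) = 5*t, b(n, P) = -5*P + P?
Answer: 24917/115 ≈ 216.67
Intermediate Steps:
b(n, P) = -4*P
(-5511 - 44323)/(h(118, 99) + b(40, 205)) = (-5511 - 44323)/(5*118 - 4*205) = -49834/(590 - 820) = -49834/(-230) = -49834*(-1/230) = 24917/115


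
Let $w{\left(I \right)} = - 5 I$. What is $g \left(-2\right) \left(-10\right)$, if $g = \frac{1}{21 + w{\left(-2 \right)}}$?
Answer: $\frac{20}{31} \approx 0.64516$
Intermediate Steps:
$g = \frac{1}{31}$ ($g = \frac{1}{21 - -10} = \frac{1}{21 + 10} = \frac{1}{31} \approx 0.032258$)
$g \left(-2\right) \left(-10\right) = \frac{1}{31} \left(-2\right) \left(-10\right) = \left(- \frac{2}{31}\right) \left(-10\right) = \frac{20}{31}$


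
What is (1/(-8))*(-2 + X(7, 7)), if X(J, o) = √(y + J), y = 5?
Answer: ¼ - √3/4 ≈ -0.18301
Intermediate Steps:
X(J, o) = √(5 + J)
(1/(-8))*(-2 + X(7, 7)) = (1/(-8))*(-2 + √(5 + 7)) = (1*(-⅛))*(-2 + √12) = -(-2 + 2*√3)/8 = ¼ - √3/4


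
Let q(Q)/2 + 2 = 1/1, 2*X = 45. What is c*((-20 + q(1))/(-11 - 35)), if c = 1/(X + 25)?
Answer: 22/2185 ≈ 0.010069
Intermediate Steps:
X = 45/2 (X = (1/2)*45 = 45/2 ≈ 22.500)
q(Q) = -2 (q(Q) = -4 + 2/1 = -4 + 2*1 = -4 + 2 = -2)
c = 2/95 (c = 1/(45/2 + 25) = 1/(95/2) = 2/95 ≈ 0.021053)
c*((-20 + q(1))/(-11 - 35)) = 2*((-20 - 2)/(-11 - 35))/95 = 2*(-22/(-46))/95 = 2*(-22*(-1/46))/95 = (2/95)*(11/23) = 22/2185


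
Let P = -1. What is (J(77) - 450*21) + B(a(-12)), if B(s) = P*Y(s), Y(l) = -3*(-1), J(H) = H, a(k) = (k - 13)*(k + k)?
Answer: -9376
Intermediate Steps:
a(k) = 2*k*(-13 + k) (a(k) = (-13 + k)*(2*k) = 2*k*(-13 + k))
Y(l) = 3
B(s) = -3 (B(s) = -1*3 = -3)
(J(77) - 450*21) + B(a(-12)) = (77 - 450*21) - 3 = (77 - 9450) - 3 = -9373 - 3 = -9376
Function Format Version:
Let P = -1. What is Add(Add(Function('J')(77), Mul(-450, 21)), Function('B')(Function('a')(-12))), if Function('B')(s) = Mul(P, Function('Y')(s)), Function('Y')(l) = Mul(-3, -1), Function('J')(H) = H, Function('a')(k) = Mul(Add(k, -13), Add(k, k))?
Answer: -9376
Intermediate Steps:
Function('a')(k) = Mul(2, k, Add(-13, k)) (Function('a')(k) = Mul(Add(-13, k), Mul(2, k)) = Mul(2, k, Add(-13, k)))
Function('Y')(l) = 3
Function('B')(s) = -3 (Function('B')(s) = Mul(-1, 3) = -3)
Add(Add(Function('J')(77), Mul(-450, 21)), Function('B')(Function('a')(-12))) = Add(Add(77, Mul(-450, 21)), -3) = Add(Add(77, -9450), -3) = Add(-9373, -3) = -9376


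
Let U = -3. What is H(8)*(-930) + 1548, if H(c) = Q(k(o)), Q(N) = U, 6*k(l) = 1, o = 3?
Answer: 4338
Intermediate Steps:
k(l) = 1/6 (k(l) = (1/6)*1 = 1/6)
Q(N) = -3
H(c) = -3
H(8)*(-930) + 1548 = -3*(-930) + 1548 = 2790 + 1548 = 4338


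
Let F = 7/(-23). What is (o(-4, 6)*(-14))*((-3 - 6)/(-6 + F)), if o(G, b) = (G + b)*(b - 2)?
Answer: -23184/145 ≈ -159.89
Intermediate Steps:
o(G, b) = (-2 + b)*(G + b) (o(G, b) = (G + b)*(-2 + b) = (-2 + b)*(G + b))
F = -7/23 (F = 7*(-1/23) = -7/23 ≈ -0.30435)
(o(-4, 6)*(-14))*((-3 - 6)/(-6 + F)) = ((6**2 - 2*(-4) - 2*6 - 4*6)*(-14))*((-3 - 6)/(-6 - 7/23)) = ((36 + 8 - 12 - 24)*(-14))*(-9/(-145/23)) = (8*(-14))*(-9*(-23/145)) = -112*207/145 = -23184/145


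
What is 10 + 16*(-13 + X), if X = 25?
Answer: 202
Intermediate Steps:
10 + 16*(-13 + X) = 10 + 16*(-13 + 25) = 10 + 16*12 = 10 + 192 = 202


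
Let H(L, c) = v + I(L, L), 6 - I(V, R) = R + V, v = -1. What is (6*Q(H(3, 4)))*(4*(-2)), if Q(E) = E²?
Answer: -48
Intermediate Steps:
I(V, R) = 6 - R - V (I(V, R) = 6 - (R + V) = 6 + (-R - V) = 6 - R - V)
H(L, c) = 5 - 2*L (H(L, c) = -1 + (6 - L - L) = -1 + (6 - 2*L) = 5 - 2*L)
(6*Q(H(3, 4)))*(4*(-2)) = (6*(5 - 2*3)²)*(4*(-2)) = (6*(5 - 6)²)*(-8) = (6*(-1)²)*(-8) = (6*1)*(-8) = 6*(-8) = -48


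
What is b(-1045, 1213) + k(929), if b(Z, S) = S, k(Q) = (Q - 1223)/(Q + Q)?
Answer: 1126730/929 ≈ 1212.8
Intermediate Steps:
k(Q) = (-1223 + Q)/(2*Q) (k(Q) = (-1223 + Q)/((2*Q)) = (-1223 + Q)*(1/(2*Q)) = (-1223 + Q)/(2*Q))
b(-1045, 1213) + k(929) = 1213 + (½)*(-1223 + 929)/929 = 1213 + (½)*(1/929)*(-294) = 1213 - 147/929 = 1126730/929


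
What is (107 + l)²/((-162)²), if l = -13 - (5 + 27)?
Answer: 961/6561 ≈ 0.14647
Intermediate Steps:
l = -45 (l = -13 - 1*32 = -13 - 32 = -45)
(107 + l)²/((-162)²) = (107 - 45)²/((-162)²) = 62²/26244 = 3844*(1/26244) = 961/6561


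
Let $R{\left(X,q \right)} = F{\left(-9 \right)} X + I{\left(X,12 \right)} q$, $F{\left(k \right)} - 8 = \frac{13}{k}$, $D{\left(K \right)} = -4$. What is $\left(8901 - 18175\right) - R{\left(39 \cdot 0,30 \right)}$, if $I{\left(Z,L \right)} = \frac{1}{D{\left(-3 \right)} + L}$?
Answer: $- \frac{37111}{4} \approx -9277.8$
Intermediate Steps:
$F{\left(k \right)} = 8 + \frac{13}{k}$
$I{\left(Z,L \right)} = \frac{1}{-4 + L}$
$R{\left(X,q \right)} = \frac{q}{8} + \frac{59 X}{9}$ ($R{\left(X,q \right)} = \left(8 + \frac{13}{-9}\right) X + \frac{q}{-4 + 12} = \left(8 + 13 \left(- \frac{1}{9}\right)\right) X + \frac{q}{8} = \left(8 - \frac{13}{9}\right) X + \frac{q}{8} = \frac{59 X}{9} + \frac{q}{8} = \frac{q}{8} + \frac{59 X}{9}$)
$\left(8901 - 18175\right) - R{\left(39 \cdot 0,30 \right)} = \left(8901 - 18175\right) - \left(\frac{1}{8} \cdot 30 + \frac{59 \cdot 39 \cdot 0}{9}\right) = -9274 - \left(\frac{15}{4} + \frac{59}{9} \cdot 0\right) = -9274 - \left(\frac{15}{4} + 0\right) = -9274 - \frac{15}{4} = - \frac{37111}{4}$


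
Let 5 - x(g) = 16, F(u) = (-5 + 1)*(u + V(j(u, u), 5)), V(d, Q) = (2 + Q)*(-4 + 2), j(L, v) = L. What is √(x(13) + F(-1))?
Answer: 7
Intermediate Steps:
V(d, Q) = -4 - 2*Q (V(d, Q) = (2 + Q)*(-2) = -4 - 2*Q)
F(u) = 56 - 4*u (F(u) = (-5 + 1)*(u + (-4 - 2*5)) = -4*(u + (-4 - 10)) = -4*(u - 14) = -4*(-14 + u) = 56 - 4*u)
x(g) = -11 (x(g) = 5 - 1*16 = 5 - 16 = -11)
√(x(13) + F(-1)) = √(-11 + (56 - 4*(-1))) = √(-11 + (56 + 4)) = √(-11 + 60) = √49 = 7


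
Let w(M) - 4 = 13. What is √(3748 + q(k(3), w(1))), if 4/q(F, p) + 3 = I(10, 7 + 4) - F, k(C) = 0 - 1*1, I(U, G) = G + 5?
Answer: √183666/7 ≈ 61.223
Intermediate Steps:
w(M) = 17 (w(M) = 4 + 13 = 17)
I(U, G) = 5 + G
k(C) = -1 (k(C) = 0 - 1 = -1)
q(F, p) = 4/(13 - F) (q(F, p) = 4/(-3 + ((5 + (7 + 4)) - F)) = 4/(-3 + ((5 + 11) - F)) = 4/(-3 + (16 - F)) = 4/(13 - F))
√(3748 + q(k(3), w(1))) = √(3748 - 4/(-13 - 1)) = √(3748 - 4/(-14)) = √(3748 - 4*(-1/14)) = √(3748 + 2/7) = √(26238/7) = √183666/7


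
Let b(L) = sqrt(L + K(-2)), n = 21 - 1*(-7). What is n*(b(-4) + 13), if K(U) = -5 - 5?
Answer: 364 + 28*I*sqrt(14) ≈ 364.0 + 104.77*I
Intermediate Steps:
K(U) = -10
n = 28 (n = 21 + 7 = 28)
b(L) = sqrt(-10 + L) (b(L) = sqrt(L - 10) = sqrt(-10 + L))
n*(b(-4) + 13) = 28*(sqrt(-10 - 4) + 13) = 28*(sqrt(-14) + 13) = 28*(I*sqrt(14) + 13) = 28*(13 + I*sqrt(14)) = 364 + 28*I*sqrt(14)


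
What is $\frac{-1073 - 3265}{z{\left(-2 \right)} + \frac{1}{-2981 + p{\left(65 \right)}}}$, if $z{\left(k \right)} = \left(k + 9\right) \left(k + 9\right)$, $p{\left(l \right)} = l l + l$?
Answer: $- \frac{2839221}{32071} \approx -88.529$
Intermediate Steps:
$p{\left(l \right)} = l + l^{2}$ ($p{\left(l \right)} = l^{2} + l = l + l^{2}$)
$z{\left(k \right)} = \left(9 + k\right)^{2}$ ($z{\left(k \right)} = \left(9 + k\right) \left(9 + k\right) = \left(9 + k\right)^{2}$)
$\frac{-1073 - 3265}{z{\left(-2 \right)} + \frac{1}{-2981 + p{\left(65 \right)}}} = \frac{-1073 - 3265}{\left(9 - 2\right)^{2} + \frac{1}{-2981 + 65 \left(1 + 65\right)}} = - \frac{4338}{7^{2} + \frac{1}{-2981 + 65 \cdot 66}} = - \frac{4338}{49 + \frac{1}{-2981 + 4290}} = - \frac{4338}{49 + \frac{1}{1309}} = - \frac{4338}{\frac{64142}{1309}} = \left(-4338\right) \frac{1309}{64142} = - \frac{2839221}{32071}$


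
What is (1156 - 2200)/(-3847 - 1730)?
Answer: 348/1859 ≈ 0.18720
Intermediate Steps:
(1156 - 2200)/(-3847 - 1730) = -1044/(-5577) = -1044*(-1/5577) = 348/1859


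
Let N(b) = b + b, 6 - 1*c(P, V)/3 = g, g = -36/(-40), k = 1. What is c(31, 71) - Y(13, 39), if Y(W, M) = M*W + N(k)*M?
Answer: -5697/10 ≈ -569.70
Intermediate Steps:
g = 9/10 (g = -36*(-1/40) = 9/10 ≈ 0.90000)
c(P, V) = 153/10 (c(P, V) = 18 - 3*9/10 = 18 - 27/10 = 153/10)
N(b) = 2*b
Y(W, M) = 2*M + M*W (Y(W, M) = M*W + (2*1)*M = M*W + 2*M = 2*M + M*W)
c(31, 71) - Y(13, 39) = 153/10 - 39*(2 + 13) = 153/10 - 39*15 = 153/10 - 1*585 = 153/10 - 585 = -5697/10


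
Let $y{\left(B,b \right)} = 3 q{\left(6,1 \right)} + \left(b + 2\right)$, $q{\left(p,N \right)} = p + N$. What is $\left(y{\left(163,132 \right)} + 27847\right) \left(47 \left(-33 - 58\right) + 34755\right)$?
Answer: $853444956$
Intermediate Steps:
$q{\left(p,N \right)} = N + p$
$y{\left(B,b \right)} = 23 + b$ ($y{\left(B,b \right)} = 3 \left(1 + 6\right) + \left(b + 2\right) = 3 \cdot 7 + \left(2 + b\right) = 21 + \left(2 + b\right) = 23 + b$)
$\left(y{\left(163,132 \right)} + 27847\right) \left(47 \left(-33 - 58\right) + 34755\right) = \left(\left(23 + 132\right) + 27847\right) \left(47 \left(-33 - 58\right) + 34755\right) = \left(155 + 27847\right) \left(47 \left(-91\right) + 34755\right) = 28002 \left(-4277 + 34755\right) = 28002 \cdot 30478 = 853444956$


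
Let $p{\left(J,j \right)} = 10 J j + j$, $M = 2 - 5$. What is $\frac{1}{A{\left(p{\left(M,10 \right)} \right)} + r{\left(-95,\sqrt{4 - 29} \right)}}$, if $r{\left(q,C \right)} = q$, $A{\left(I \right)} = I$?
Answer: $- \frac{1}{385} \approx -0.0025974$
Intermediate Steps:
$M = -3$
$p{\left(J,j \right)} = j + 10 J j$ ($p{\left(J,j \right)} = 10 J j + j = j + 10 J j$)
$\frac{1}{A{\left(p{\left(M,10 \right)} \right)} + r{\left(-95,\sqrt{4 - 29} \right)}} = \frac{1}{10 \left(1 + 10 \left(-3\right)\right) - 95} = \frac{1}{10 \left(1 - 30\right) - 95} = \frac{1}{10 \left(-29\right) - 95} = \frac{1}{-290 - 95} = \frac{1}{-385} = - \frac{1}{385}$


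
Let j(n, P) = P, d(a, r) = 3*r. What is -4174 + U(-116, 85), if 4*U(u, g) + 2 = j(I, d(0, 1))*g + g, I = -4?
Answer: -8179/2 ≈ -4089.5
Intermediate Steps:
U(u, g) = -½ + g (U(u, g) = -½ + ((3*1)*g + g)/4 = -½ + (3*g + g)/4 = -½ + (4*g)/4 = -½ + g)
-4174 + U(-116, 85) = -4174 + (-½ + 85) = -4174 + 169/2 = -8179/2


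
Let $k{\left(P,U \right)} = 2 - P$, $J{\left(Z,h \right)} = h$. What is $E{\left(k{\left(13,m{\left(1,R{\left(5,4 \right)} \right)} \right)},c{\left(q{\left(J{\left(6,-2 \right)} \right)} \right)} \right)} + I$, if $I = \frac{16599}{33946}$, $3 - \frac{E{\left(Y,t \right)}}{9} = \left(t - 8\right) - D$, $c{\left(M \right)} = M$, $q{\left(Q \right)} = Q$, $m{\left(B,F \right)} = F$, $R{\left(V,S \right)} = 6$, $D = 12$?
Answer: $\frac{695859}{3086} \approx 225.49$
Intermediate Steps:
$E{\left(Y,t \right)} = 207 - 9 t$ ($E{\left(Y,t \right)} = 27 - 9 \left(\left(t - 8\right) - 12\right) = 27 - 9 \left(\left(-8 + t\right) - 12\right) = 27 - 9 \left(-20 + t\right) = 27 - \left(-180 + 9 t\right) = 207 - 9 t$)
$I = \frac{1509}{3086}$ ($I = 16599 \cdot \frac{1}{33946} = \frac{1509}{3086} \approx 0.48898$)
$E{\left(k{\left(13,m{\left(1,R{\left(5,4 \right)} \right)} \right)},c{\left(q{\left(J{\left(6,-2 \right)} \right)} \right)} \right)} + I = \left(207 - -18\right) + \frac{1509}{3086} = \left(207 + 18\right) + \frac{1509}{3086} = 225 + \frac{1509}{3086} = \frac{695859}{3086}$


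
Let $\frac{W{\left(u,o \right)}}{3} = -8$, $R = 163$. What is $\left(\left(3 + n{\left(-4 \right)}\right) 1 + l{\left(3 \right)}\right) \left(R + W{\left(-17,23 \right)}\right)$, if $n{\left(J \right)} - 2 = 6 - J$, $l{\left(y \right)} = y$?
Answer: $2502$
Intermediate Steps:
$W{\left(u,o \right)} = -24$ ($W{\left(u,o \right)} = 3 \left(-8\right) = -24$)
$n{\left(J \right)} = 8 - J$ ($n{\left(J \right)} = 2 - \left(-6 + J\right) = 8 - J$)
$\left(\left(3 + n{\left(-4 \right)}\right) 1 + l{\left(3 \right)}\right) \left(R + W{\left(-17,23 \right)}\right) = \left(\left(3 + \left(8 - -4\right)\right) 1 + 3\right) \left(163 - 24\right) = \left(\left(3 + \left(8 + 4\right)\right) 1 + 3\right) 139 = \left(\left(3 + 12\right) 1 + 3\right) 139 = \left(15 \cdot 1 + 3\right) 139 = \left(15 + 3\right) 139 = 18 \cdot 139 = 2502$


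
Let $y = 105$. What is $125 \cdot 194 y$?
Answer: $2546250$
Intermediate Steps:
$125 \cdot 194 y = 125 \cdot 194 \cdot 105 = 24250 \cdot 105 = 2546250$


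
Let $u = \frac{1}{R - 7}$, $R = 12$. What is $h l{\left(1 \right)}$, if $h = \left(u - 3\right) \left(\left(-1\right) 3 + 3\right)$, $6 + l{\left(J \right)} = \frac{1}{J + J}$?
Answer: $0$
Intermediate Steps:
$l{\left(J \right)} = -6 + \frac{1}{2 J}$ ($l{\left(J \right)} = -6 + \frac{1}{J + J} = -6 + \frac{1}{2 J}$)
$u = \frac{1}{5}$ ($u = \frac{1}{12 - 7} = \frac{1}{5} \approx 0.2$)
$h = 0$ ($h = \left(\frac{1}{5} - 3\right) \left(\left(-1\right) 3 + 3\right) = - \frac{14 \left(-3 + 3\right)}{5} = \left(- \frac{14}{5}\right) 0 = 0$)
$h l{\left(1 \right)} = 0 \left(-6 + \frac{1}{2 \cdot 1}\right) = 0 \left(-6 + \frac{1}{2} \cdot 1\right) = 0 \left(-6 + \frac{1}{2}\right) = 0 \left(- \frac{11}{2}\right) = 0$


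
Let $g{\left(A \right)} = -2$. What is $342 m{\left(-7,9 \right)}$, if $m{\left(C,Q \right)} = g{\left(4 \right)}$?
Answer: $-684$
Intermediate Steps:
$m{\left(C,Q \right)} = -2$
$342 m{\left(-7,9 \right)} = 342 \left(-2\right) = -684$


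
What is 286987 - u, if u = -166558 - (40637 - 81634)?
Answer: 412548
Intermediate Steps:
u = -125561 (u = -166558 - 1*(-40997) = -166558 + 40997 = -125561)
286987 - u = 286987 - 1*(-125561) = 286987 + 125561 = 412548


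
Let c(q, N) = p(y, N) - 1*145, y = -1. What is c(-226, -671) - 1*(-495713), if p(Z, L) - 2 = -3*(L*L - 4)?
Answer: -855141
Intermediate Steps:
p(Z, L) = 14 - 3*L**2 (p(Z, L) = 2 - 3*(L*L - 4) = 2 - 3*(L**2 - 4) = 2 - 3*(-4 + L**2) = 2 + (12 - 3*L**2) = 14 - 3*L**2)
c(q, N) = -131 - 3*N**2 (c(q, N) = (14 - 3*N**2) - 1*145 = (14 - 3*N**2) - 145 = -131 - 3*N**2)
c(-226, -671) - 1*(-495713) = (-131 - 3*(-671)**2) - 1*(-495713) = (-131 - 3*450241) + 495713 = (-131 - 1350723) + 495713 = -1350854 + 495713 = -855141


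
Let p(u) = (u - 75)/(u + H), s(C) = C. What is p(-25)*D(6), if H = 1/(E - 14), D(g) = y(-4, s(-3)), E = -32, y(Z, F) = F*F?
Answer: 41400/1151 ≈ 35.969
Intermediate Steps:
y(Z, F) = F²
D(g) = 9 (D(g) = (-3)² = 9)
H = -1/46 (H = 1/(-32 - 14) = 1/(-46) = -1/46 ≈ -0.021739)
p(u) = (-75 + u)/(-1/46 + u) (p(u) = (u - 75)/(u - 1/46) = (-75 + u)/(-1/46 + u))
p(-25)*D(6) = (46*(-75 - 25)/(-1 + 46*(-25)))*9 = (46*(-100)/(-1 - 1150))*9 = (46*(-100)/(-1151))*9 = (46*(-1/1151)*(-100))*9 = (4600/1151)*9 = 41400/1151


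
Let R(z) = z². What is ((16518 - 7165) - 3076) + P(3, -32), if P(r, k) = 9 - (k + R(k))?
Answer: 5294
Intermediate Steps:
P(r, k) = 9 - k - k² (P(r, k) = 9 - (k + k²) = 9 + (-k - k²) = 9 - k - k²)
((16518 - 7165) - 3076) + P(3, -32) = ((16518 - 7165) - 3076) + (9 - 1*(-32) - 1*(-32)²) = (9353 - 3076) + (9 + 32 - 1*1024) = 6277 + (9 + 32 - 1024) = 6277 - 983 = 5294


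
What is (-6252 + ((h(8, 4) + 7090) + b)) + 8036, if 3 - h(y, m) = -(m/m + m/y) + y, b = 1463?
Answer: 20667/2 ≈ 10334.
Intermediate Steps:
h(y, m) = 4 - y + m/y (h(y, m) = 3 - (-(m/m + m/y) + y) = 3 - (-(1 + m/y) + y) = 3 - ((-1 - m/y) + y) = 3 - (-1 + y - m/y) = 3 + (1 - y + m/y) = 4 - y + m/y)
(-6252 + ((h(8, 4) + 7090) + b)) + 8036 = (-6252 + (((4 - 1*8 + 4/8) + 7090) + 1463)) + 8036 = (-6252 + (((4 - 8 + 4*(⅛)) + 7090) + 1463)) + 8036 = (-6252 + (((4 - 8 + ½) + 7090) + 1463)) + 8036 = (-6252 + ((-7/2 + 7090) + 1463)) + 8036 = (-6252 + (14173/2 + 1463)) + 8036 = (-6252 + 17099/2) + 8036 = 4595/2 + 8036 = 20667/2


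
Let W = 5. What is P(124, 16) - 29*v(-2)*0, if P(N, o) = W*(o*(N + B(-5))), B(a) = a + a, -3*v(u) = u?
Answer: 9120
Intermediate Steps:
v(u) = -u/3
B(a) = 2*a
P(N, o) = 5*o*(-10 + N) (P(N, o) = 5*(o*(N + 2*(-5))) = 5*(o*(N - 10)) = 5*(o*(-10 + N)) = 5*o*(-10 + N))
P(124, 16) - 29*v(-2)*0 = 5*16*(-10 + 124) - (-29)*(-2)/3*0 = 5*16*114 - 29*⅔*0 = 9120 - 58/3*0 = 9120 + 0 = 9120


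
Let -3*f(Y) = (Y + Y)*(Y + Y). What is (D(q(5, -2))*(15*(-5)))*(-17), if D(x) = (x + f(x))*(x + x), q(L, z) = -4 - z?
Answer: 37400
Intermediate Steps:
f(Y) = -4*Y²/3 (f(Y) = -(Y + Y)*(Y + Y)/3 = -2*Y*2*Y/3 = -4*Y²/3)
D(x) = 2*x*(x - 4*x²/3) (D(x) = (x - 4*x²/3)*(x + x) = (x - 4*x²/3)*(2*x) = 2*x*(x - 4*x²/3))
(D(q(5, -2))*(15*(-5)))*(-17) = (((-4 - 1*(-2))²*(2 - 8*(-4 - 1*(-2))/3))*(15*(-5)))*(-17) = (((-4 + 2)²*(2 - 8*(-4 + 2)/3))*(-75))*(-17) = (((-2)²*(2 - 8/3*(-2)))*(-75))*(-17) = ((4*(2 + 16/3))*(-75))*(-17) = ((4*(22/3))*(-75))*(-17) = ((88/3)*(-75))*(-17) = -2200*(-17) = 37400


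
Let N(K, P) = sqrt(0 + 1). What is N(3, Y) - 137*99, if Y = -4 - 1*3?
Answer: -13562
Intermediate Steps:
Y = -7 (Y = -4 - 3 = -7)
N(K, P) = 1 (N(K, P) = sqrt(1) = 1)
N(3, Y) - 137*99 = 1 - 137*99 = 1 - 13563 = -13562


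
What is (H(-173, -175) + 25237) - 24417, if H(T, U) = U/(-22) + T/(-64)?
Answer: 584783/704 ≈ 830.66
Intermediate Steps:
H(T, U) = -U/22 - T/64 (H(T, U) = U*(-1/22) + T*(-1/64) = -U/22 - T/64)
(H(-173, -175) + 25237) - 24417 = ((-1/22*(-175) - 1/64*(-173)) + 25237) - 24417 = ((175/22 + 173/64) + 25237) - 24417 = (7503/704 + 25237) - 24417 = 17774351/704 - 24417 = 584783/704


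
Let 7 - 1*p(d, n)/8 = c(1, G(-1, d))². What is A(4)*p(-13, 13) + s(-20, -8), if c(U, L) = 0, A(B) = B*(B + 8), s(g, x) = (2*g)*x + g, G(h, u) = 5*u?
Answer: 2988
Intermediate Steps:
s(g, x) = g + 2*g*x (s(g, x) = 2*g*x + g = g + 2*g*x)
A(B) = B*(8 + B)
p(d, n) = 56 (p(d, n) = 56 - 8*0² = 56 - 8*0 = 56 + 0 = 56)
A(4)*p(-13, 13) + s(-20, -8) = (4*(8 + 4))*56 - 20*(1 + 2*(-8)) = (4*12)*56 - 20*(1 - 16) = 48*56 - 20*(-15) = 2688 + 300 = 2988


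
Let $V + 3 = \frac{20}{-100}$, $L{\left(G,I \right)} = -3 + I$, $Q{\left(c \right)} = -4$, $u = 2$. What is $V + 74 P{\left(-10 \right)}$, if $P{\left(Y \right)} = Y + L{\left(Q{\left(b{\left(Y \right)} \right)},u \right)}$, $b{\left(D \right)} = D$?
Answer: $- \frac{4086}{5} \approx -817.2$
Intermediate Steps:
$P{\left(Y \right)} = -1 + Y$ ($P{\left(Y \right)} = Y + \left(-3 + 2\right) = Y - 1 = -1 + Y$)
$V = - \frac{16}{5}$ ($V = -3 + \frac{20}{-100} = -3 + 20 \left(- \frac{1}{100}\right) = -3 - \frac{1}{5} = - \frac{16}{5} \approx -3.2$)
$V + 74 P{\left(-10 \right)} = - \frac{16}{5} + 74 \left(-1 - 10\right) = - \frac{16}{5} + 74 \left(-11\right) = - \frac{16}{5} - 814 = - \frac{4086}{5}$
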